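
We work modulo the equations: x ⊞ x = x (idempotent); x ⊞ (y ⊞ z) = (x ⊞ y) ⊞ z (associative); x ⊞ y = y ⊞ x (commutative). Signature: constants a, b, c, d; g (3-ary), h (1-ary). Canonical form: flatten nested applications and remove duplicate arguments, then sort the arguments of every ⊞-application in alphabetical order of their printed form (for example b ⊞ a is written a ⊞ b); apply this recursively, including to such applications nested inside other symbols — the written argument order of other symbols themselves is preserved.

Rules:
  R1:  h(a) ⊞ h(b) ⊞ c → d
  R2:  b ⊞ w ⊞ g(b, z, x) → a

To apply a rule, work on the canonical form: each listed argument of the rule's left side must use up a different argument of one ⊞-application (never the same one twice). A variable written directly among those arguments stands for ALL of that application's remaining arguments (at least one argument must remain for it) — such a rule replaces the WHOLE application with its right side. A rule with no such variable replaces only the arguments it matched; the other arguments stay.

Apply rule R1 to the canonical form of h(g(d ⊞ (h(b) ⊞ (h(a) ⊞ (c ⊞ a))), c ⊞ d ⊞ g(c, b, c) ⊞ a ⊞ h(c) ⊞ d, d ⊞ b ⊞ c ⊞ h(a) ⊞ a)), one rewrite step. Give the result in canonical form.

Answer: h(g(a ⊞ d, a ⊞ c ⊞ d ⊞ g(c, b, c) ⊞ h(c), a ⊞ b ⊞ c ⊞ d ⊞ h(a)))

Derivation:
Canonical form:  h(g(a ⊞ c ⊞ d ⊞ h(a) ⊞ h(b), a ⊞ c ⊞ d ⊞ g(c, b, c) ⊞ h(c), a ⊞ b ⊞ c ⊞ d ⊞ h(a)))
Match R1:  consume c, h(a), h(b)
Result:  h(g(a ⊞ d, a ⊞ c ⊞ d ⊞ g(c, b, c) ⊞ h(c), a ⊞ b ⊞ c ⊞ d ⊞ h(a)))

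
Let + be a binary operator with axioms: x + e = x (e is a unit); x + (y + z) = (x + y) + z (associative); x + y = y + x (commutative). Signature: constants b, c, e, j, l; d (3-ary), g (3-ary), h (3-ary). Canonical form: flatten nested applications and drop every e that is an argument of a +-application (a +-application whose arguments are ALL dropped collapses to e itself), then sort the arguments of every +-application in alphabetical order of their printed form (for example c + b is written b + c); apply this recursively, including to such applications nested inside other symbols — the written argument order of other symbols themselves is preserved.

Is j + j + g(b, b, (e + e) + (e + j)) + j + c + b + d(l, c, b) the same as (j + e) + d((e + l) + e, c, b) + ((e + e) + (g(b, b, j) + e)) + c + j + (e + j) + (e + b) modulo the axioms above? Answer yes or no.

Left:  j + j + g(b, b, (e + e) + (e + j)) + j + c + b + d(l, c, b)
  Canonicalize subterm:  g(b, b, (e + e) + (e + j))  →  g(b, b, j)
  Order the arguments:  b + c + d(l, c, b) + g(b, b, j) + j + j + j
Right:  (j + e) + d((e + l) + e, c, b) + ((e + e) + (g(b, b, j) + e)) + c + j + (e + j) + (e + b)
  Merge nested applications:  j + e + d((e + l) + e, c, b) + e + e + g(b, b, j) + e + c + j + e + j + e + b
  Canonicalize subterm:  d((e + l) + e, c, b)  →  d(l, c, b)
  Unit:  drop e (×6)
  Sort:  b + c + d(l, c, b) + g(b, b, j) + j + j + j

Answer: yes — both canonical forms are b + c + d(l, c, b) + g(b, b, j) + j + j + j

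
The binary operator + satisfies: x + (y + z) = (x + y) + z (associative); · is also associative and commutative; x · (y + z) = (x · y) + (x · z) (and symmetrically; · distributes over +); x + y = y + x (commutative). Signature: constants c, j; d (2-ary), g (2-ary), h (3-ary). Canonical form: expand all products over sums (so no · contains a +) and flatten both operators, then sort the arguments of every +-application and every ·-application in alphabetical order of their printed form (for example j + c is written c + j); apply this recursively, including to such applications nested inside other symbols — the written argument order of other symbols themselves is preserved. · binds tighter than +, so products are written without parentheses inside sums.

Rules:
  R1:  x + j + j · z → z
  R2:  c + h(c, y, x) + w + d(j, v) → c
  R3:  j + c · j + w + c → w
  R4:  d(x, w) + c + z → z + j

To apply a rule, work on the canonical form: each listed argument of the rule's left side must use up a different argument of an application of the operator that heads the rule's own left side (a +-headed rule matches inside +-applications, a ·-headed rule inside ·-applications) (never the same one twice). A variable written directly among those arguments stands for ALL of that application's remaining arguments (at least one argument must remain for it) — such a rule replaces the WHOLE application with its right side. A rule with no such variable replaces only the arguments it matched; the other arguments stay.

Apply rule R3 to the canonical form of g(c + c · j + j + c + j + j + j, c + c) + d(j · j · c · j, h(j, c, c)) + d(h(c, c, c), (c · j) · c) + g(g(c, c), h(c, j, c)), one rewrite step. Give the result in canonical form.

Canonical form:  d(c · j · j · j, h(j, c, c)) + d(h(c, c, c), c · c · j) + g(c + c + c · j + j + j + j + j, c + c) + g(g(c, c), h(c, j, c))
Apply R3:  consuming c, c · j, j;  w := c + j + j + j
Every leftover argument binds to the variable; the entire application is replaced.
Result:  d(c · j · j · j, h(j, c, c)) + d(h(c, c, c), c · c · j) + g(c + j + j + j, c + c) + g(g(c, c), h(c, j, c))

Answer: d(c · j · j · j, h(j, c, c)) + d(h(c, c, c), c · c · j) + g(c + j + j + j, c + c) + g(g(c, c), h(c, j, c))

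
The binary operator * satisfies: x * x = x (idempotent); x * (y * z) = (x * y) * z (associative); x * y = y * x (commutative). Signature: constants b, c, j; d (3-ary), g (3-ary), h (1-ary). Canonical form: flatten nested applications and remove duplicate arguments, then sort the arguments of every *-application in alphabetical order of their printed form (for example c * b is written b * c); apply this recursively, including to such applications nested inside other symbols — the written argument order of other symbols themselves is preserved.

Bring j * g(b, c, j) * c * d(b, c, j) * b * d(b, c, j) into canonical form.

Answer: b * c * d(b, c, j) * g(b, c, j) * j

Derivation:
Deduplicate:  drop duplicate d(b, c, j)
Sort:  b * c * d(b, c, j) * g(b, c, j) * j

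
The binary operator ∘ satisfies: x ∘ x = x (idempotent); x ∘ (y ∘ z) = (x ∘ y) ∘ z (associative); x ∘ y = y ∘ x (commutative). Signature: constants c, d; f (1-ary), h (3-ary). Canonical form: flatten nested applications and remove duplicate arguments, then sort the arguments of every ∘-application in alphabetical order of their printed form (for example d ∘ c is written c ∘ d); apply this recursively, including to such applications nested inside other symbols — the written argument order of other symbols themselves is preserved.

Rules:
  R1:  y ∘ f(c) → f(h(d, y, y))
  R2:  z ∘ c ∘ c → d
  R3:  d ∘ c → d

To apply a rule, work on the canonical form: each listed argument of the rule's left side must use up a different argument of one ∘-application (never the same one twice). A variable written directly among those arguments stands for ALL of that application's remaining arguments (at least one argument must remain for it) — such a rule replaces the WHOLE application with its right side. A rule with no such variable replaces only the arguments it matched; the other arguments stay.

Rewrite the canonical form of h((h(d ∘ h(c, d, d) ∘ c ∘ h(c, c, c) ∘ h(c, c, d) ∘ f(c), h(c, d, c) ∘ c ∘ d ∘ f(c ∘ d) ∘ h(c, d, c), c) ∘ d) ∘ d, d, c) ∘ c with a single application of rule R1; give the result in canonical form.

Answer: c ∘ h(d ∘ h(f(h(d, c ∘ d ∘ h(c, c, c) ∘ h(c, c, d) ∘ h(c, d, d), c ∘ d ∘ h(c, c, c) ∘ h(c, c, d) ∘ h(c, d, d))), c ∘ d ∘ f(c ∘ d) ∘ h(c, d, c), c), d, c)

Derivation:
Canonical form:  c ∘ h(d ∘ h(c ∘ d ∘ f(c) ∘ h(c, c, c) ∘ h(c, c, d) ∘ h(c, d, d), c ∘ d ∘ f(c ∘ d) ∘ h(c, d, c), c), d, c)
Apply R1:  consuming f(c);  y := c ∘ d ∘ h(c, c, c) ∘ h(c, c, d) ∘ h(c, d, d)
The extension variable absorbs all remaining arguments, so the whole application is rewritten.
New term:  c ∘ h(d ∘ h(f(h(d, c ∘ d ∘ h(c, c, c) ∘ h(c, c, d) ∘ h(c, d, d), c ∘ d ∘ h(c, c, c) ∘ h(c, c, d) ∘ h(c, d, d))), c ∘ d ∘ f(c ∘ d) ∘ h(c, d, c), c), d, c)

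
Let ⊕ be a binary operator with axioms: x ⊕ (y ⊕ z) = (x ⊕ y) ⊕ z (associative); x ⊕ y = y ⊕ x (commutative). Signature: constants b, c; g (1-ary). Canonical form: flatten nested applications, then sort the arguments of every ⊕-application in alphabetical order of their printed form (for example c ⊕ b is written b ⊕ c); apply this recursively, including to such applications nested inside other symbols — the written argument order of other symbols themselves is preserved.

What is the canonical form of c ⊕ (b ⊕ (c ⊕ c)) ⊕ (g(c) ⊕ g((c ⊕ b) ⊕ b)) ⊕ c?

Flatten:  c ⊕ b ⊕ c ⊕ c ⊕ g(c) ⊕ g((c ⊕ b) ⊕ b) ⊕ c
Inside:  g((c ⊕ b) ⊕ b)  →  g(b ⊕ b ⊕ c)
Order the arguments:  b ⊕ c ⊕ c ⊕ c ⊕ c ⊕ g(b ⊕ b ⊕ c) ⊕ g(c)

Answer: b ⊕ c ⊕ c ⊕ c ⊕ c ⊕ g(b ⊕ b ⊕ c) ⊕ g(c)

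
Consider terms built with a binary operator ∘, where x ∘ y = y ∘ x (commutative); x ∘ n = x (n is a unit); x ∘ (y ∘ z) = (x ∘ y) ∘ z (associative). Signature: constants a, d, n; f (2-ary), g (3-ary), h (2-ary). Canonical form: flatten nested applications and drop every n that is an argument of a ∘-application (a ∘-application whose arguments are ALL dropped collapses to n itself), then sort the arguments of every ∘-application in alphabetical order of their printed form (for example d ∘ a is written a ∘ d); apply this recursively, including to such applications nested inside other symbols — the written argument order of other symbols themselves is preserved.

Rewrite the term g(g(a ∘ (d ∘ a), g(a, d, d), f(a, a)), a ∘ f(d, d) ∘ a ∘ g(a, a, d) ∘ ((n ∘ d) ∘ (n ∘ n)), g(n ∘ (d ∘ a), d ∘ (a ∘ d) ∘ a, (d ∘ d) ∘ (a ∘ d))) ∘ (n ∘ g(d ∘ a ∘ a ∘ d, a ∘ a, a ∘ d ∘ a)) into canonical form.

Flatten:  g(g(a ∘ (d ∘ a), g(a, d, d), f(a, a)), a ∘ f(d, d) ∘ a ∘ g(a, a, d) ∘ ((n ∘ d) ∘ (n ∘ n)), g(n ∘ (d ∘ a), d ∘ (a ∘ d) ∘ a, (d ∘ d) ∘ (a ∘ d))) ∘ n ∘ g(d ∘ a ∘ a ∘ d, a ∘ a, a ∘ d ∘ a)
Inside:  g(g(a ∘ (d ∘ a), g(a, d, d), f(a, a)), a ∘ f(d, d) ∘ a ∘ g(a, a, d) ∘ ((n ∘ d) ∘ (n ∘ n)), g(n ∘ (d ∘ a), d ∘ (a ∘ d) ∘ a, (d ∘ d) ∘ (a ∘ d)))  →  g(g(a ∘ a ∘ d, g(a, d, d), f(a, a)), a ∘ a ∘ d ∘ f(d, d) ∘ g(a, a, d), g(a ∘ d, a ∘ a ∘ d ∘ d, a ∘ d ∘ d ∘ d))
Simplify inside:  g(d ∘ a ∘ a ∘ d, a ∘ a, a ∘ d ∘ a)  →  g(a ∘ a ∘ d ∘ d, a ∘ a, a ∘ a ∘ d)
Drop the unit:  drop n
Sort arguments:  g(a ∘ a ∘ d ∘ d, a ∘ a, a ∘ a ∘ d) ∘ g(g(a ∘ a ∘ d, g(a, d, d), f(a, a)), a ∘ a ∘ d ∘ f(d, d) ∘ g(a, a, d), g(a ∘ d, a ∘ a ∘ d ∘ d, a ∘ d ∘ d ∘ d))

Answer: g(a ∘ a ∘ d ∘ d, a ∘ a, a ∘ a ∘ d) ∘ g(g(a ∘ a ∘ d, g(a, d, d), f(a, a)), a ∘ a ∘ d ∘ f(d, d) ∘ g(a, a, d), g(a ∘ d, a ∘ a ∘ d ∘ d, a ∘ d ∘ d ∘ d))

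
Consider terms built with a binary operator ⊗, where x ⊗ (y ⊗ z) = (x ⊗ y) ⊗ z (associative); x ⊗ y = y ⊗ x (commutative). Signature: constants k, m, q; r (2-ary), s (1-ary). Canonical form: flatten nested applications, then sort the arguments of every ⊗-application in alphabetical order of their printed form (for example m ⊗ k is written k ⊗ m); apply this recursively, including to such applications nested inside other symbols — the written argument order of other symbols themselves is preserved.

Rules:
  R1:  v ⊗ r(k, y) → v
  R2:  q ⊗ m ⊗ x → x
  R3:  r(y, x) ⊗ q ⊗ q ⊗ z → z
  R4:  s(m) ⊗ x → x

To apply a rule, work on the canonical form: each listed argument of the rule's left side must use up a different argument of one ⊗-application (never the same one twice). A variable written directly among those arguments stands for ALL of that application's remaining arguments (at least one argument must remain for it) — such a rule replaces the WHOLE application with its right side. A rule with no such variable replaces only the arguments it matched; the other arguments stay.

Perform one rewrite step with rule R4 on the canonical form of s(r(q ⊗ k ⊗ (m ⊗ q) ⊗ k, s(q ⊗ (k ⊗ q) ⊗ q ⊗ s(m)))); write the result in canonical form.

Answer: s(r(k ⊗ k ⊗ m ⊗ q ⊗ q, s(k ⊗ q ⊗ q ⊗ q)))

Derivation:
Canonical form:  s(r(k ⊗ k ⊗ m ⊗ q ⊗ q, s(k ⊗ q ⊗ q ⊗ q ⊗ s(m))))
Match R4:  consume s(m);  x := k ⊗ q ⊗ q ⊗ q
Every leftover argument binds to the variable; the entire application is replaced.
Result:  s(r(k ⊗ k ⊗ m ⊗ q ⊗ q, s(k ⊗ q ⊗ q ⊗ q)))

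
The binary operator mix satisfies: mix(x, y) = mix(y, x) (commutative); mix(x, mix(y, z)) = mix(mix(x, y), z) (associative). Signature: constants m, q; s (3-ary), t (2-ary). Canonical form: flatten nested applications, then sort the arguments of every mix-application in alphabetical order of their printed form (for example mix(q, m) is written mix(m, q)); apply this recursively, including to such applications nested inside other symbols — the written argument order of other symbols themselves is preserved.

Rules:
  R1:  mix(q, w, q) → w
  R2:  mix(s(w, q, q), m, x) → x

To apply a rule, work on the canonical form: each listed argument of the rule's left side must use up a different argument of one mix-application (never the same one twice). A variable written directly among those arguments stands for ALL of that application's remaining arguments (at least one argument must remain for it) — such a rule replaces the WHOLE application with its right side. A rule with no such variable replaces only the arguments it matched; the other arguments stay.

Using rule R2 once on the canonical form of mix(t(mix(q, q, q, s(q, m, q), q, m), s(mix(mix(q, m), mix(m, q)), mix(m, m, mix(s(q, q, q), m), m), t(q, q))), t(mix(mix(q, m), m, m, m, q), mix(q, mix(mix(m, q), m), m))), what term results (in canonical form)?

Canonical form:  mix(t(mix(m, m, m, m, q, q), mix(m, m, m, q, q)), t(mix(m, q, q, q, q, s(q, m, q)), s(mix(m, m, q, q), mix(m, m, m, m, s(q, q, q)), t(q, q))))
Apply R2:  consuming m, s(q, q, q);  w := q, x := mix(m, m, m)
Every leftover argument binds to the variable; the entire application is replaced.
Giving:  mix(t(mix(m, m, m, m, q, q), mix(m, m, m, q, q)), t(mix(m, q, q, q, q, s(q, m, q)), s(mix(m, m, q, q), mix(m, m, m), t(q, q))))

Answer: mix(t(mix(m, m, m, m, q, q), mix(m, m, m, q, q)), t(mix(m, q, q, q, q, s(q, m, q)), s(mix(m, m, q, q), mix(m, m, m), t(q, q))))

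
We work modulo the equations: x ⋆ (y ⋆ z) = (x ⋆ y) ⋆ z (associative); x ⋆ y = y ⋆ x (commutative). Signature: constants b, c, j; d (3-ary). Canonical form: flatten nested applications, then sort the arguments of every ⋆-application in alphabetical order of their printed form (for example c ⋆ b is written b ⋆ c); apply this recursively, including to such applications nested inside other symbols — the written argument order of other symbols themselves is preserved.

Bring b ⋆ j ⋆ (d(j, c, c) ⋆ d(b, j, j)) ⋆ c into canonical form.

Answer: b ⋆ c ⋆ d(b, j, j) ⋆ d(j, c, c) ⋆ j

Derivation:
Merge nested applications:  b ⋆ j ⋆ d(j, c, c) ⋆ d(b, j, j) ⋆ c
Sort:  b ⋆ c ⋆ d(b, j, j) ⋆ d(j, c, c) ⋆ j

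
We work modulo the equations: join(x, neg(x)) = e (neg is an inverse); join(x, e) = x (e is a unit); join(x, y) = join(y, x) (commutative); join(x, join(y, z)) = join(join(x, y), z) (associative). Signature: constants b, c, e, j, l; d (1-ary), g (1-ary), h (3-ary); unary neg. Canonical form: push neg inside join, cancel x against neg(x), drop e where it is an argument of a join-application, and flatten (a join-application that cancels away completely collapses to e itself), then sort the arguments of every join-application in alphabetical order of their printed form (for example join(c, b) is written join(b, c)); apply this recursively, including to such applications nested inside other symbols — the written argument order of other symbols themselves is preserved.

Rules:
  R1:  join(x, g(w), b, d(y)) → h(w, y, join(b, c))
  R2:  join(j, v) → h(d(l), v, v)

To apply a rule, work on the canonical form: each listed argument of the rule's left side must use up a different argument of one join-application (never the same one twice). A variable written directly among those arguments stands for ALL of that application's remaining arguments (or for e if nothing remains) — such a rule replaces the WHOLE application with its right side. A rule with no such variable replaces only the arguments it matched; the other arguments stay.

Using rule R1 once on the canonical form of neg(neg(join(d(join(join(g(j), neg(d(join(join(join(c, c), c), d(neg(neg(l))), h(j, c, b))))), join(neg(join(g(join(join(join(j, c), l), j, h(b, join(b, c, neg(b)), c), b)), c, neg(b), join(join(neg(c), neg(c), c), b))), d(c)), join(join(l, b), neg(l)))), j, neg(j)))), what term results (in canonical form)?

Answer: d(h(j, c, join(b, c)))

Derivation:
Canonical form:  d(join(b, d(c), g(j), neg(d(join(c, c, c, d(l), h(j, c, b)))), neg(g(join(b, c, h(b, c, c), j, j, l)))))
R1 matches:  uses b, d(c), g(j);  w := j, x := join(neg(d(join(c, c, c, d(l), h(j, c, b)))), neg(g(join(b, c, h(b, c, c), j, j, l)))), y := c
The extension variable absorbs all remaining arguments, so the whole application is rewritten.
New term:  d(h(j, c, join(b, c)))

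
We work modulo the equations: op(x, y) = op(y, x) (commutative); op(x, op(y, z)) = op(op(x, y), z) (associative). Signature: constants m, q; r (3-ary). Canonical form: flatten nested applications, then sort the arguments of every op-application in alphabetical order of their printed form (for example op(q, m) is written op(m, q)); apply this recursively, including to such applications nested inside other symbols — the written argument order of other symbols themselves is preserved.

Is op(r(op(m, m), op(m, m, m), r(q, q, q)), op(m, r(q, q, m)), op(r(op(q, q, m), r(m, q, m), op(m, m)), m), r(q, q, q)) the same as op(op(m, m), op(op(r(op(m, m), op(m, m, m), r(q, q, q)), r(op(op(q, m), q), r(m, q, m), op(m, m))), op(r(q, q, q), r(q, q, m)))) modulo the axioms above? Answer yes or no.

Left:  op(r(op(m, m), op(m, m, m), r(q, q, q)), op(m, r(q, q, m)), op(r(op(q, q, m), r(m, q, m), op(m, m)), m), r(q, q, q))
  Flatten:  op(r(op(m, m), op(m, m, m), r(q, q, q)), m, r(q, q, m), r(op(q, q, m), r(m, q, m), op(m, m)), m, r(q, q, q))
  Canonicalize subterm:  r(op(q, q, m), r(m, q, m), op(m, m))  →  r(op(m, q, q), r(m, q, m), op(m, m))
  Sort:  op(m, m, r(op(m, m), op(m, m, m), r(q, q, q)), r(op(m, q, q), r(m, q, m), op(m, m)), r(q, q, m), r(q, q, q))
Right:  op(op(m, m), op(op(r(op(m, m), op(m, m, m), r(q, q, q)), r(op(op(q, m), q), r(m, q, m), op(m, m))), op(r(q, q, q), r(q, q, m))))
  Merge nested applications:  op(m, m, r(op(m, m), op(m, m, m), r(q, q, q)), r(op(op(q, m), q), r(m, q, m), op(m, m)), r(q, q, q), r(q, q, m))
  Inside:  r(op(op(q, m), q), r(m, q, m), op(m, m))  →  r(op(m, q, q), r(m, q, m), op(m, m))
  Sort:  op(m, m, r(op(m, m), op(m, m, m), r(q, q, q)), r(op(m, q, q), r(m, q, m), op(m, m)), r(q, q, m), r(q, q, q))

Answer: yes — both canonical forms are op(m, m, r(op(m, m), op(m, m, m), r(q, q, q)), r(op(m, q, q), r(m, q, m), op(m, m)), r(q, q, m), r(q, q, q))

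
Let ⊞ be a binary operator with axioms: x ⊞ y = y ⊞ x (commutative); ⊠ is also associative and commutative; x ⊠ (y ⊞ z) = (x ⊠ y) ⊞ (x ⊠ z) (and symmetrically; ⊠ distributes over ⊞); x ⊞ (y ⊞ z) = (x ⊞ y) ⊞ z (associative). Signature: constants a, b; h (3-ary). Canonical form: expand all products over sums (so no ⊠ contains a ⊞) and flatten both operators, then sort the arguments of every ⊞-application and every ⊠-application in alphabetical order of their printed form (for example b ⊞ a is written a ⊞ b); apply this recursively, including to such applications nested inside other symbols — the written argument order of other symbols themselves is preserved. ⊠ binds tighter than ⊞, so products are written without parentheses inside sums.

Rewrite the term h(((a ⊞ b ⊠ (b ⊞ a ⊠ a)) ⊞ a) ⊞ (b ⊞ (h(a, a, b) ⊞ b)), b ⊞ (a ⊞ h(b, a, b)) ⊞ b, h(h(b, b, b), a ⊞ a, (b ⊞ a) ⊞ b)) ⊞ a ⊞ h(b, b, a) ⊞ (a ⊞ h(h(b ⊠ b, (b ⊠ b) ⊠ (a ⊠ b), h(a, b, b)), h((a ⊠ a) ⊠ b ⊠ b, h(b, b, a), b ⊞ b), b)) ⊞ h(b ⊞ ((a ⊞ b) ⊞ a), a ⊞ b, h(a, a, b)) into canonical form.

Answer: a ⊞ a ⊞ h(a ⊞ a ⊞ a ⊠ a ⊠ b ⊞ b ⊞ b ⊞ b ⊠ b ⊞ h(a, a, b), a ⊞ b ⊞ b ⊞ h(b, a, b), h(h(b, b, b), a ⊞ a, a ⊞ b ⊞ b)) ⊞ h(a ⊞ a ⊞ b ⊞ b, a ⊞ b, h(a, a, b)) ⊞ h(b, b, a) ⊞ h(h(b ⊠ b, a ⊠ b ⊠ b ⊠ b, h(a, b, b)), h(a ⊠ a ⊠ b ⊠ b, h(b, b, a), b ⊞ b), b)

Derivation:
Distribute:  h(a ⊞ a ⊞ a ⊠ a ⊠ b ⊞ b ⊞ b ⊞ b ⊠ b ⊞ h(a, a, b), a ⊞ b ⊞ b ⊞ h(b, a, b), h(h(b, b, b), a ⊞ a, a ⊞ b ⊞ b)) ⊞ a ⊞ h(b, b, a) ⊞ a ⊞ h(h(b ⊠ b, a ⊠ b ⊠ b ⊠ b, h(a, b, b)), h(a ⊠ a ⊠ b ⊠ b, h(b, b, a), b ⊞ b), b) ⊞ h(a ⊞ a ⊞ b ⊞ b, a ⊞ b, h(a, a, b))
Order the arguments:  a ⊞ a ⊞ h(a ⊞ a ⊞ a ⊠ a ⊠ b ⊞ b ⊞ b ⊞ b ⊠ b ⊞ h(a, a, b), a ⊞ b ⊞ b ⊞ h(b, a, b), h(h(b, b, b), a ⊞ a, a ⊞ b ⊞ b)) ⊞ h(a ⊞ a ⊞ b ⊞ b, a ⊞ b, h(a, a, b)) ⊞ h(b, b, a) ⊞ h(h(b ⊠ b, a ⊠ b ⊠ b ⊠ b, h(a, b, b)), h(a ⊠ a ⊠ b ⊠ b, h(b, b, a), b ⊞ b), b)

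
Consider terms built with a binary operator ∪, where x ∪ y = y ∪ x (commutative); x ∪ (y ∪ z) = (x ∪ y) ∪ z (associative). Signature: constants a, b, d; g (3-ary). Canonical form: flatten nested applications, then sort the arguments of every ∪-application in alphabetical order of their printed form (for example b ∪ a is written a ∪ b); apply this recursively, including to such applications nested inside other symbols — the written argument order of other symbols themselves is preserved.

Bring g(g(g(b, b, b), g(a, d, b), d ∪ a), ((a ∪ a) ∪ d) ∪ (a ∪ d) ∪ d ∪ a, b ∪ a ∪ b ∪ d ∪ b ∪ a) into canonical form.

Work inside:  ((a ∪ a) ∪ d) ∪ (a ∪ d) ∪ d ∪ a
Merge nested applications:  a ∪ a ∪ d ∪ a ∪ d ∪ d ∪ a
Sort:  a ∪ a ∪ a ∪ a ∪ d ∪ d ∪ d
Rebuild:  g(g(g(b, b, b), g(a, d, b), a ∪ d), a ∪ a ∪ a ∪ a ∪ d ∪ d ∪ d, a ∪ a ∪ b ∪ b ∪ b ∪ d)

Answer: g(g(g(b, b, b), g(a, d, b), a ∪ d), a ∪ a ∪ a ∪ a ∪ d ∪ d ∪ d, a ∪ a ∪ b ∪ b ∪ b ∪ d)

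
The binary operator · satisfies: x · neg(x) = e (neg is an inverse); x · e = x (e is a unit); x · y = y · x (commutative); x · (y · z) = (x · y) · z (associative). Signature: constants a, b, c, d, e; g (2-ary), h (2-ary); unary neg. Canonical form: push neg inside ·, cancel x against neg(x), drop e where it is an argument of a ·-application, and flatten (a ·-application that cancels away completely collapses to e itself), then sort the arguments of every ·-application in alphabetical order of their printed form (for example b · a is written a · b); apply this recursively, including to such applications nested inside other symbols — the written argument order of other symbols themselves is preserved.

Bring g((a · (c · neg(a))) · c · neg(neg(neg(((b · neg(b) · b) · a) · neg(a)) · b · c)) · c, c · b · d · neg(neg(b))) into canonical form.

Descend into:  (a · (c · neg(a))) · c · neg(neg(neg(((b · neg(b) · b) · a) · neg(a)) · b · c)) · c
Push neg inside:  distribute neg over · and collapse double neg
Cancel:  a cancels; b cancels
Combine occurrences:  c · c · c · c
Reassemble:  g(c · c · c · c, b · b · c · d)

Answer: g(c · c · c · c, b · b · c · d)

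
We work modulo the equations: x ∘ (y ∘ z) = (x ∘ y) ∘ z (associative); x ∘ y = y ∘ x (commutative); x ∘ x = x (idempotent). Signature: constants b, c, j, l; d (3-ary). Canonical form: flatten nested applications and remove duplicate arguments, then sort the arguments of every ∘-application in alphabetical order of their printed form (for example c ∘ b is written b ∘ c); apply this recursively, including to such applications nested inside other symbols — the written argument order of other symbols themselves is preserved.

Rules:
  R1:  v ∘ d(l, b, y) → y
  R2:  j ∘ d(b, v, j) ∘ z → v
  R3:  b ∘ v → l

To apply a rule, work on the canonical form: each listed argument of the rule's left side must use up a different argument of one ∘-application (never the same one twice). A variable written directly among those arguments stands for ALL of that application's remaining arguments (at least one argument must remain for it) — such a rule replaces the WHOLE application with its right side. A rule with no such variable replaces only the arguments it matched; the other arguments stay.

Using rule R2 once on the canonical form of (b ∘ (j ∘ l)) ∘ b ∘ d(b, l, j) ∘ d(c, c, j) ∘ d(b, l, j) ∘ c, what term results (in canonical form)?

Answer: l

Derivation:
Canonical form:  b ∘ c ∘ d(b, l, j) ∘ d(c, c, j) ∘ j ∘ l
Match R2:  consume d(b, l, j), j;  v := l, z := b ∘ c ∘ d(c, c, j) ∘ l
The variable takes the whole remainder — replace the entire application.
New term:  l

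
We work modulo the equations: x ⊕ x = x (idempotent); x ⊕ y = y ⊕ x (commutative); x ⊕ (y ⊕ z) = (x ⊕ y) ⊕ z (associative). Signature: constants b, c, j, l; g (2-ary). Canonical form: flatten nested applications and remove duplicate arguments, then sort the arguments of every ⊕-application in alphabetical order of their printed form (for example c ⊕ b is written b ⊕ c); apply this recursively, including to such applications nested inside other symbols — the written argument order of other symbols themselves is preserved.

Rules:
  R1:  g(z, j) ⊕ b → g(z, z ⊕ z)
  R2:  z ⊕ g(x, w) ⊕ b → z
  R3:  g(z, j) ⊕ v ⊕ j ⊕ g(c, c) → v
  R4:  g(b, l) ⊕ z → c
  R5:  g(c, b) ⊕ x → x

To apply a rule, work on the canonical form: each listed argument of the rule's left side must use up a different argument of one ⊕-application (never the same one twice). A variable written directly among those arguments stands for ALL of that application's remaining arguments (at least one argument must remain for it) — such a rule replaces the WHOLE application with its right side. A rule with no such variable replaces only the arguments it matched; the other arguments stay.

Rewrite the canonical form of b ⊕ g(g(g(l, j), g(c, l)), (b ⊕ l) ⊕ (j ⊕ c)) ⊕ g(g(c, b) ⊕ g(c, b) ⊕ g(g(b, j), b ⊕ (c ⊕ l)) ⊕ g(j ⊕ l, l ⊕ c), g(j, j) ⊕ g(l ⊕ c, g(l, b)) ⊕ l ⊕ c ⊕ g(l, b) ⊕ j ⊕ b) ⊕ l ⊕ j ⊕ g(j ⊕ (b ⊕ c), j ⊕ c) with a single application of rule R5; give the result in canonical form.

Canonical form:  b ⊕ g(b ⊕ c ⊕ j, c ⊕ j) ⊕ g(g(c, b) ⊕ g(g(b, j), b ⊕ c ⊕ l) ⊕ g(j ⊕ l, c ⊕ l), b ⊕ c ⊕ g(c ⊕ l, g(l, b)) ⊕ g(j, j) ⊕ g(l, b) ⊕ j ⊕ l) ⊕ g(g(g(l, j), g(c, l)), b ⊕ c ⊕ j ⊕ l) ⊕ j ⊕ l
Apply R5:  consuming g(c, b);  x := g(g(b, j), b ⊕ c ⊕ l) ⊕ g(j ⊕ l, c ⊕ l)
Every leftover argument binds to the variable; the entire application is replaced.
Giving:  b ⊕ g(b ⊕ c ⊕ j, c ⊕ j) ⊕ g(g(g(b, j), b ⊕ c ⊕ l) ⊕ g(j ⊕ l, c ⊕ l), b ⊕ c ⊕ g(c ⊕ l, g(l, b)) ⊕ g(j, j) ⊕ g(l, b) ⊕ j ⊕ l) ⊕ g(g(g(l, j), g(c, l)), b ⊕ c ⊕ j ⊕ l) ⊕ j ⊕ l

Answer: b ⊕ g(b ⊕ c ⊕ j, c ⊕ j) ⊕ g(g(g(b, j), b ⊕ c ⊕ l) ⊕ g(j ⊕ l, c ⊕ l), b ⊕ c ⊕ g(c ⊕ l, g(l, b)) ⊕ g(j, j) ⊕ g(l, b) ⊕ j ⊕ l) ⊕ g(g(g(l, j), g(c, l)), b ⊕ c ⊕ j ⊕ l) ⊕ j ⊕ l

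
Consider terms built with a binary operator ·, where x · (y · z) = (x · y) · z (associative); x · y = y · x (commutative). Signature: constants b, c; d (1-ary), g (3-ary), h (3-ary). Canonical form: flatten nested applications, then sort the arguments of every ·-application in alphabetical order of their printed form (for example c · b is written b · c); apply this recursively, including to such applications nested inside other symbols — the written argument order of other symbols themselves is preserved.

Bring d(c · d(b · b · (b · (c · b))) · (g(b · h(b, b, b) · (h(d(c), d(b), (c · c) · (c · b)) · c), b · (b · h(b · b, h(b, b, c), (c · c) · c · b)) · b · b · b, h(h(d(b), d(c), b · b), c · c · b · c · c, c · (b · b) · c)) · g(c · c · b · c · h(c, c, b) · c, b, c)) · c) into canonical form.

Descend into:  c · d(b · b · (b · (c · b))) · (g(b · h(b, b, b) · (h(d(c), d(b), (c · c) · (c · b)) · c), b · (b · h(b · b, h(b, b, c), (c · c) · c · b)) · b · b · b, h(h(d(b), d(c), b · b), c · c · b · c · c, c · (b · b) · c)) · g(c · c · b · c · h(c, c, b) · c, b, c)) · c
Flatten:  c · d(b · b · (b · (c · b))) · g(b · h(b, b, b) · (h(d(c), d(b), (c · c) · (c · b)) · c), b · (b · h(b · b, h(b, b, c), (c · c) · c · b)) · b · b · b, h(h(d(b), d(c), b · b), c · c · b · c · c, c · (b · b) · c)) · g(c · c · b · c · h(c, c, b) · c, b, c) · c
Simplify inside:  d(b · b · (b · (c · b)))  →  d(b · b · b · b · c)
Simplify inside:  g(b · h(b, b, b) · (h(d(c), d(b), (c · c) · (c · b)) · c), b · (b · h(b · b, h(b, b, c), (c · c) · c · b)) · b · b · b, h(h(d(b), d(c), b · b), c · c · b · c · c, c · (b · b) · c))  →  g(b · c · h(b, b, b) · h(d(c), d(b), b · c · c · c), b · b · b · b · b · h(b · b, h(b, b, c), b · c · c · c), h(h(d(b), d(c), b · b), b · c · c · c · c, b · b · c · c))
Canonicalize subterm:  g(c · c · b · c · h(c, c, b) · c, b, c)  →  g(b · c · c · c · c · h(c, c, b), b, c)
Order the arguments:  c · c · d(b · b · b · b · c) · g(b · c · c · c · c · h(c, c, b), b, c) · g(b · c · h(b, b, b) · h(d(c), d(b), b · c · c · c), b · b · b · b · b · h(b · b, h(b, b, c), b · c · c · c), h(h(d(b), d(c), b · b), b · c · c · c · c, b · b · c · c))
Reassemble:  d(c · c · d(b · b · b · b · c) · g(b · c · c · c · c · h(c, c, b), b, c) · g(b · c · h(b, b, b) · h(d(c), d(b), b · c · c · c), b · b · b · b · b · h(b · b, h(b, b, c), b · c · c · c), h(h(d(b), d(c), b · b), b · c · c · c · c, b · b · c · c)))

Answer: d(c · c · d(b · b · b · b · c) · g(b · c · c · c · c · h(c, c, b), b, c) · g(b · c · h(b, b, b) · h(d(c), d(b), b · c · c · c), b · b · b · b · b · h(b · b, h(b, b, c), b · c · c · c), h(h(d(b), d(c), b · b), b · c · c · c · c, b · b · c · c)))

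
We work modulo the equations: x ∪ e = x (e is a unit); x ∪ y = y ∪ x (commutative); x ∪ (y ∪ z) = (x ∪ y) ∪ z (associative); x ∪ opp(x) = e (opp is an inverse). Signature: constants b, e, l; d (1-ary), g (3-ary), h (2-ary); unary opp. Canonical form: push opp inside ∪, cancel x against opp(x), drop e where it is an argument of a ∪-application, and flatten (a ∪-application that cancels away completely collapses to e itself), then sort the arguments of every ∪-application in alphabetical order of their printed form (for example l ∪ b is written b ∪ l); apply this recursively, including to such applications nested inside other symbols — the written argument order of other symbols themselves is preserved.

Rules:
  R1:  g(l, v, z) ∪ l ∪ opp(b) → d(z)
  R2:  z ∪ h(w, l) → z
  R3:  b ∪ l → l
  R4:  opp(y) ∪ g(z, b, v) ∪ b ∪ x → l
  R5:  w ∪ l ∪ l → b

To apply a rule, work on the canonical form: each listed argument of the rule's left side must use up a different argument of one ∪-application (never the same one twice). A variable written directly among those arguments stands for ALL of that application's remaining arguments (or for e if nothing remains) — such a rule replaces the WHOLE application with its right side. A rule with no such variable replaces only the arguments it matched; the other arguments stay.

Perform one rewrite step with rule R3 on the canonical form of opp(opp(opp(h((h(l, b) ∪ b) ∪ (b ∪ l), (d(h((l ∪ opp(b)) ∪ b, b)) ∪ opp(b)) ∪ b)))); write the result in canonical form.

Answer: opp(h(b ∪ h(l, b) ∪ l, d(h(l, b))))

Derivation:
Canonical form:  opp(h(b ∪ b ∪ h(l, b) ∪ l, d(h(l, b))))
Apply R3:  consuming b, l
New term:  opp(h(b ∪ h(l, b) ∪ l, d(h(l, b))))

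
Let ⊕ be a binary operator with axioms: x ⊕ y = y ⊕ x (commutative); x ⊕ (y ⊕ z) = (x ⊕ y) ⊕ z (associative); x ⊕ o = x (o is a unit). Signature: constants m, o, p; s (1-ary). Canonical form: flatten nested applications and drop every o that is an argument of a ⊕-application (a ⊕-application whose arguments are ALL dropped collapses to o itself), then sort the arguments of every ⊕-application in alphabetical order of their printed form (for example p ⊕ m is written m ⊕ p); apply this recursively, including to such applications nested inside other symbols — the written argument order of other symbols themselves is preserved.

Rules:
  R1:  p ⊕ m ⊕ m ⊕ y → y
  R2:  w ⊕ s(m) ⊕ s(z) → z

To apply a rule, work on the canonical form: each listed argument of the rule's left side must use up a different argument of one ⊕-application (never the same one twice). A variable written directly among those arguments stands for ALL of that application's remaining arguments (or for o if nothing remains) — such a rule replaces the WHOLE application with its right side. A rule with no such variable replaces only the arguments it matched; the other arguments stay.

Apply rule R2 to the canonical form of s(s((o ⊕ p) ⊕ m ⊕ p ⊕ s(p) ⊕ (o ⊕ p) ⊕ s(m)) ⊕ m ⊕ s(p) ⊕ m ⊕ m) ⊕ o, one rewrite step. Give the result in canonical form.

Canonical form:  s(m ⊕ m ⊕ m ⊕ s(m ⊕ p ⊕ p ⊕ p ⊕ s(m) ⊕ s(p)) ⊕ s(p))
Apply R2:  consuming s(m), s(p);  w := m ⊕ p ⊕ p ⊕ p, z := p
The extension variable absorbs all remaining arguments, so the whole application is rewritten.
New term:  s(m ⊕ m ⊕ m ⊕ s(p) ⊕ s(p))

Answer: s(m ⊕ m ⊕ m ⊕ s(p) ⊕ s(p))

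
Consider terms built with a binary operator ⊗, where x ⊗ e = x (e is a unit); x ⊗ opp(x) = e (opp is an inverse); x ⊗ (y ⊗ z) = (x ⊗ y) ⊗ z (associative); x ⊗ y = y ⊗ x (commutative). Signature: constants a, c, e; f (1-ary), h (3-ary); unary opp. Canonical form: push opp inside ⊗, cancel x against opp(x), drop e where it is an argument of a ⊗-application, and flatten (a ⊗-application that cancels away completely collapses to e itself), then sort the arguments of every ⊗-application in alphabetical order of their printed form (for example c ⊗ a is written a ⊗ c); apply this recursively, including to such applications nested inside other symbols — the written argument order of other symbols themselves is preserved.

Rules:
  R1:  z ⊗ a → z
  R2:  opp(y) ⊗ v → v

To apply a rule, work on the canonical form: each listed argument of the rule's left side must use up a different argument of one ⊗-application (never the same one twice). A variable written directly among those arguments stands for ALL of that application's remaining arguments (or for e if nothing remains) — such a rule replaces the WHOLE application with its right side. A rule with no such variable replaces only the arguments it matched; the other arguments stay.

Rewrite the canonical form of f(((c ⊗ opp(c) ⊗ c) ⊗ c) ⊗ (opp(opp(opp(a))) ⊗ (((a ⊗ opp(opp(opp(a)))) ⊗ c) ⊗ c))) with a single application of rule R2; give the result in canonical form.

Canonical form:  f(c ⊗ c ⊗ c ⊗ c ⊗ opp(a))
Apply R2:  consuming opp(a);  v := c ⊗ c ⊗ c ⊗ c, y := a
The extension variable absorbs all remaining arguments, so the whole application is rewritten.
New term:  f(c ⊗ c ⊗ c ⊗ c)

Answer: f(c ⊗ c ⊗ c ⊗ c)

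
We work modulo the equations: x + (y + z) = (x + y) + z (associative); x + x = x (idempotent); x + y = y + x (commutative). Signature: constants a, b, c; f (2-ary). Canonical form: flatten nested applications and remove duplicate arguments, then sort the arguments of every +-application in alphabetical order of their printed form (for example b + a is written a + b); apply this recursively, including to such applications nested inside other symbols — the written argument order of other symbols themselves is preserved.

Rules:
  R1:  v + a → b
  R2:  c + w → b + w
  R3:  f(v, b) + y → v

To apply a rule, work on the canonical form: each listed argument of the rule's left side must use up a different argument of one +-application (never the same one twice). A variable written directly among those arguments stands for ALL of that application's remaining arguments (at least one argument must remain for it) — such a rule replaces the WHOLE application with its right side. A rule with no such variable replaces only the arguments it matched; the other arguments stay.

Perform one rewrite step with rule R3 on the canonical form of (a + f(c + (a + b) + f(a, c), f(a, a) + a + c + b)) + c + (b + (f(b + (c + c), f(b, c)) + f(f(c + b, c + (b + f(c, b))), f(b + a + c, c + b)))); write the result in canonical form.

Canonical form:  a + b + c + f(a + b + c + f(a, c), a + b + c + f(a, a)) + f(b + c, f(b, c)) + f(f(b + c, b + c + f(c, b)), f(a + b + c, b + c))
Match R3:  consume f(c, b);  v := c, y := b + c
The extension variable absorbs all remaining arguments, so the whole application is rewritten.
Giving:  a + b + c + f(a + b + c + f(a, c), a + b + c + f(a, a)) + f(b + c, f(b, c)) + f(f(b + c, c), f(a + b + c, b + c))

Answer: a + b + c + f(a + b + c + f(a, c), a + b + c + f(a, a)) + f(b + c, f(b, c)) + f(f(b + c, c), f(a + b + c, b + c))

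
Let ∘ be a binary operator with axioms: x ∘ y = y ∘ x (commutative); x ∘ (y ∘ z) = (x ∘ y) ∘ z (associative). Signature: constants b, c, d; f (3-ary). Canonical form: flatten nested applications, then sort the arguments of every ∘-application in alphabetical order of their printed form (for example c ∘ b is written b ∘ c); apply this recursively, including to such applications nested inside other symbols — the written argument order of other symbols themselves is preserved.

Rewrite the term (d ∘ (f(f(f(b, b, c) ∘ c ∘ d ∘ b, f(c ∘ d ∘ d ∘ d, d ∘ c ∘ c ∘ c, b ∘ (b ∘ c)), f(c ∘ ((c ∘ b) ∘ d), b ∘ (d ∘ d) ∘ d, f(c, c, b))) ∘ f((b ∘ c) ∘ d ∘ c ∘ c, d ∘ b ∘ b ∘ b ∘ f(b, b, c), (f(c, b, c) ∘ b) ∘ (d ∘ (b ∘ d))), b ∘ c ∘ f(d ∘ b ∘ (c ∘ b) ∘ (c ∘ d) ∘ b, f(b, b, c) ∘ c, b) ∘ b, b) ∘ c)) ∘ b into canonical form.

Answer: b ∘ c ∘ d ∘ f(f(b ∘ c ∘ c ∘ c ∘ d, b ∘ b ∘ b ∘ d ∘ f(b, b, c), b ∘ b ∘ d ∘ d ∘ f(c, b, c)) ∘ f(b ∘ c ∘ d ∘ f(b, b, c), f(c ∘ d ∘ d ∘ d, c ∘ c ∘ c ∘ d, b ∘ b ∘ c), f(b ∘ c ∘ c ∘ d, b ∘ d ∘ d ∘ d, f(c, c, b))), b ∘ b ∘ c ∘ f(b ∘ b ∘ b ∘ c ∘ c ∘ d ∘ d, c ∘ f(b, b, c), b), b)

Derivation:
Un-nest:  d ∘ f(f(f(b, b, c) ∘ c ∘ d ∘ b, f(c ∘ d ∘ d ∘ d, d ∘ c ∘ c ∘ c, b ∘ (b ∘ c)), f(c ∘ ((c ∘ b) ∘ d), b ∘ (d ∘ d) ∘ d, f(c, c, b))) ∘ f((b ∘ c) ∘ d ∘ c ∘ c, d ∘ b ∘ b ∘ b ∘ f(b, b, c), (f(c, b, c) ∘ b) ∘ (d ∘ (b ∘ d))), b ∘ c ∘ f(d ∘ b ∘ (c ∘ b) ∘ (c ∘ d) ∘ b, f(b, b, c) ∘ c, b) ∘ b, b) ∘ c ∘ b
Inside:  f(f(f(b, b, c) ∘ c ∘ d ∘ b, f(c ∘ d ∘ d ∘ d, d ∘ c ∘ c ∘ c, b ∘ (b ∘ c)), f(c ∘ ((c ∘ b) ∘ d), b ∘ (d ∘ d) ∘ d, f(c, c, b))) ∘ f((b ∘ c) ∘ d ∘ c ∘ c, d ∘ b ∘ b ∘ b ∘ f(b, b, c), (f(c, b, c) ∘ b) ∘ (d ∘ (b ∘ d))), b ∘ c ∘ f(d ∘ b ∘ (c ∘ b) ∘ (c ∘ d) ∘ b, f(b, b, c) ∘ c, b) ∘ b, b)  →  f(f(b ∘ c ∘ c ∘ c ∘ d, b ∘ b ∘ b ∘ d ∘ f(b, b, c), b ∘ b ∘ d ∘ d ∘ f(c, b, c)) ∘ f(b ∘ c ∘ d ∘ f(b, b, c), f(c ∘ d ∘ d ∘ d, c ∘ c ∘ c ∘ d, b ∘ b ∘ c), f(b ∘ c ∘ c ∘ d, b ∘ d ∘ d ∘ d, f(c, c, b))), b ∘ b ∘ c ∘ f(b ∘ b ∘ b ∘ c ∘ c ∘ d ∘ d, c ∘ f(b, b, c), b), b)
Sort arguments:  b ∘ c ∘ d ∘ f(f(b ∘ c ∘ c ∘ c ∘ d, b ∘ b ∘ b ∘ d ∘ f(b, b, c), b ∘ b ∘ d ∘ d ∘ f(c, b, c)) ∘ f(b ∘ c ∘ d ∘ f(b, b, c), f(c ∘ d ∘ d ∘ d, c ∘ c ∘ c ∘ d, b ∘ b ∘ c), f(b ∘ c ∘ c ∘ d, b ∘ d ∘ d ∘ d, f(c, c, b))), b ∘ b ∘ c ∘ f(b ∘ b ∘ b ∘ c ∘ c ∘ d ∘ d, c ∘ f(b, b, c), b), b)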